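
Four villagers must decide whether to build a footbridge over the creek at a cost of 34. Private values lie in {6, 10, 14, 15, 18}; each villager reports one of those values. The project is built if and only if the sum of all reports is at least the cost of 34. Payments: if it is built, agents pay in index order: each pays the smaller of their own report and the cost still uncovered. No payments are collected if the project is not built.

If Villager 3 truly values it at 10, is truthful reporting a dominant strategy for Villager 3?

Consider the case where Villager 1 reports 6, Villager 2 reports 6 and Villager 4 reports 18.
Truthful report 10: project built, pays 10, utility 10 - 10 = 0.
Report 6 instead: project built, pays 6, utility 10 - 6 = 4.
Since 4 > 0, reporting 6 is strictly better here, so truthful reporting is not dominant.

No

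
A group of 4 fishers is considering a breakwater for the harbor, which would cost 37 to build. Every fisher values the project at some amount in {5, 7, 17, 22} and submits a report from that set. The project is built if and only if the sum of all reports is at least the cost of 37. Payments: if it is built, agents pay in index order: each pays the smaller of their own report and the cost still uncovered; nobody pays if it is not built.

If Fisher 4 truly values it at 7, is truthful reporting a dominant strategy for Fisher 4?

Check each profile of the others' reports and compare truth against every alternative report.
Others report (5, 17, 17): truth gives 7, best alternative gives 7.
Others report (5, 17, 22): truth gives 7, best alternative gives 7.
Others report (5, 22, 17): truth gives 7, best alternative gives 7.
Others report (5, 22, 22): truth gives 7, best alternative gives 7.
Others report (7, 17, 17): truth gives 7, best alternative gives 7.
Others report (7, 17, 22): truth gives 7, best alternative gives 7.
(Remaining 58 profiles checked similarly; truth is weakly best in each.)
In every case the truthful report is at least as good as any alternative, so it is a dominant strategy.

Yes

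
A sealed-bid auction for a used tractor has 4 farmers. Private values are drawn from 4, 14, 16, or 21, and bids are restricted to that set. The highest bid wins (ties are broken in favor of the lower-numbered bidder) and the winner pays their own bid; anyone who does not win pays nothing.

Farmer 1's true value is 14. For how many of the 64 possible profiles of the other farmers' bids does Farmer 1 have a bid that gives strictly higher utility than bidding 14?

1

Others bid (4, 4, 4): truth gives 0; bid 4 gives 10 > 0. Violating.
Others bid (4, 4, 14): truth gives 0; no alternative beats it.
Others bid (4, 4, 16): truth gives 0; no alternative beats it.
(Checking all 64 profiles: 1 has a profitable deviation, 63 do not.)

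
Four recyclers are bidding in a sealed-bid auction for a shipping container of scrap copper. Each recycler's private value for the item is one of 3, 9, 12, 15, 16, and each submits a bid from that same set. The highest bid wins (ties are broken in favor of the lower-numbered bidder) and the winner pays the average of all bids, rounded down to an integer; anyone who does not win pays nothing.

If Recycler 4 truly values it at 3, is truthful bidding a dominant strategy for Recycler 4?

Yes

Check each profile of the others' bids and compare truth against every alternative bid.
Others bid (3, 3, 3): truth gives 0, best alternative gives -1.
Others bid (3, 3, 9): truth gives 0, best alternative gives 0.
Others bid (3, 3, 12): truth gives 0, best alternative gives 0.
Others bid (3, 3, 15): truth gives 0, best alternative gives 0.
Others bid (3, 3, 16): truth gives 0, best alternative gives 0.
Others bid (3, 9, 3): truth gives 0, best alternative gives 0.
(Remaining 119 profiles checked similarly; truth is weakly best in each.)
In every case the truthful bid is at least as good as any alternative, so it is a dominant strategy.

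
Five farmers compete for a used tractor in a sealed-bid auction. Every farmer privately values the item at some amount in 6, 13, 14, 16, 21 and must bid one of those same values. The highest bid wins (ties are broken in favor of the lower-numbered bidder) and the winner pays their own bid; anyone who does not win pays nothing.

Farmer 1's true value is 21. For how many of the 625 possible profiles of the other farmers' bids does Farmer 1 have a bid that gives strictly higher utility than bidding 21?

256

Others bid (6, 6, 6, 6): truth gives 0; bid 6 gives 15 > 0. Violating.
Others bid (6, 6, 6, 13): truth gives 0; bid 13 gives 8 > 0. Violating.
Others bid (6, 6, 6, 14): truth gives 0; bid 14 gives 7 > 0. Violating.
Others bid (6, 6, 6, 16): truth gives 0; bid 16 gives 5 > 0. Violating.
Others bid (6, 6, 6, 21): truth gives 0; no alternative beats it.
Others bid (6, 6, 13, 21): truth gives 0; no alternative beats it.
(Checking all 625 profiles: 256 have a profitable deviation, 369 do not.)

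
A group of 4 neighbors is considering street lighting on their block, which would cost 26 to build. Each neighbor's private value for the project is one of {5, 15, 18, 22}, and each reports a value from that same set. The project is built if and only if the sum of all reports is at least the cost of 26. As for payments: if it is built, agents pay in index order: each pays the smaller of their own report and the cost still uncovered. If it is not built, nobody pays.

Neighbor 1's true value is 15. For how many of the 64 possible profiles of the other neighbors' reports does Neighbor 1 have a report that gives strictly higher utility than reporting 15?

63

Others report (5, 5, 15): truth gives 0; report 5 gives 10 > 0. Violating.
Others report (5, 5, 18): truth gives 0; report 5 gives 10 > 0. Violating.
Others report (5, 5, 22): truth gives 0; report 5 gives 10 > 0. Violating.
Others report (5, 15, 5): truth gives 0; report 5 gives 10 > 0. Violating.
Others report (5, 5, 5): truth gives 0; no alternative beats it.
(Checking all 64 profiles: 63 have a profitable deviation, 1 does not.)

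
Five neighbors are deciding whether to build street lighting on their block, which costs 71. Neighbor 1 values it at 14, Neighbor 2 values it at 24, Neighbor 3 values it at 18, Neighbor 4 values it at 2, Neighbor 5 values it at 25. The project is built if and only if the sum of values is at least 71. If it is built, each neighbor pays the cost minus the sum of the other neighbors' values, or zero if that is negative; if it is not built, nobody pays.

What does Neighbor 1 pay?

Total value 83 ≥ cost 71, so the project is built.
The other neighbors' values sum to 69.
Cost minus that sum is 71 - 69 = 2.

2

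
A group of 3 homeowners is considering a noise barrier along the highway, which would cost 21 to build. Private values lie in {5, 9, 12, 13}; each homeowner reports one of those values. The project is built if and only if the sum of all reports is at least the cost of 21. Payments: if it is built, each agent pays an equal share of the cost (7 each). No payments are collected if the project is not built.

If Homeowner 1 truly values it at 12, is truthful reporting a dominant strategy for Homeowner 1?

Yes

Check each profile of the others' reports and compare truth against every alternative report.
Others report (5, 5): truth gives 5, best alternative gives 5.
Others report (5, 9): truth gives 5, best alternative gives 5.
Others report (5, 12): truth gives 5, best alternative gives 5.
Others report (5, 13): truth gives 5, best alternative gives 5.
Others report (9, 5): truth gives 5, best alternative gives 5.
Others report (9, 9): truth gives 5, best alternative gives 5.
(Remaining 10 profiles checked similarly; truth is weakly best in each.)
In every case the truthful report is at least as good as any alternative, so it is a dominant strategy.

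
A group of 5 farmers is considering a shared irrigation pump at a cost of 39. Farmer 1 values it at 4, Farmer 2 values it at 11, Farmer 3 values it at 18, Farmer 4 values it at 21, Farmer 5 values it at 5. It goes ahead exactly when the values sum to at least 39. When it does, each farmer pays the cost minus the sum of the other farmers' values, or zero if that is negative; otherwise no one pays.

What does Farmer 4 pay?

Total value 59 ≥ cost 39, so the project is built.
The other farmers' values sum to 38.
Cost minus that sum is 39 - 38 = 1.

1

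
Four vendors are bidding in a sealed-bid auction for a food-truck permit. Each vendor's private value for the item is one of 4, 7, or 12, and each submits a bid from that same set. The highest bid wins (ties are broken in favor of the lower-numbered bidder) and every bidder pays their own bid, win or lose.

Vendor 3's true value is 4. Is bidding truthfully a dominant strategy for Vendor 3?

Consider the case where Vendor 1 bids 4, Vendor 2 bids 4 and Vendor 4 bids 4.
Truthful bid 4: loses but pays 4, utility -4.
Bid 7 instead: wins, pays 7, utility 4 - 7 = -3.
Since -3 > -4, bidding 7 is strictly better here, so truthful bidding is not dominant.

No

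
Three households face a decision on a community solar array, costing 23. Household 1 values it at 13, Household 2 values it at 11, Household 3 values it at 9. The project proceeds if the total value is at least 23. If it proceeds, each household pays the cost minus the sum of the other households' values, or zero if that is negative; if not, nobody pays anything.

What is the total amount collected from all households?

4

Total value 33 ≥ cost 23, so it is built.
Household 1: others sum to 20; max(0, 23 - 20) = 3.
Household 2: others sum to 22; max(0, 23 - 22) = 1.
Household 3: others sum to 24; max(0, 23 - 24) = 0.
Total collected = 3 + 1 + 0 = 4.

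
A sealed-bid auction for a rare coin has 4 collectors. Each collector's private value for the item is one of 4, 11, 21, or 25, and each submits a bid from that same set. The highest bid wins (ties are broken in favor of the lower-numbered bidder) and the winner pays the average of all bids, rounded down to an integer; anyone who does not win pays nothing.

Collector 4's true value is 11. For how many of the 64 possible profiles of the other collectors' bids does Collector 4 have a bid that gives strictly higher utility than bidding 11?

Others bid (4, 4, 11): truth gives 0; bid 21 gives 1 > 0. Violating.
Others bid (4, 11, 4): truth gives 0; bid 21 gives 1 > 0. Violating.
Others bid (11, 4, 4): truth gives 0; bid 21 gives 1 > 0. Violating.
Others bid (4, 4, 4): truth gives 6; no alternative beats it.
Others bid (4, 4, 21): truth gives 0; no alternative beats it.
(Checking all 64 profiles: 3 have a profitable deviation, 61 do not.)

3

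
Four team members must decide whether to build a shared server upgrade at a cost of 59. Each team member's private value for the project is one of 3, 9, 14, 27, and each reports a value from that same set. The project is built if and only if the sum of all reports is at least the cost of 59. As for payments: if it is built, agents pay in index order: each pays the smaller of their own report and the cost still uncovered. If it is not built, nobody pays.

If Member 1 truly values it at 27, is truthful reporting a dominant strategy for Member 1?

No

Consider the case where Member 2 reports 3, Member 3 reports 27 and Member 4 reports 27.
Truthful report 27: project built, pays 27, utility 27 - 27 = 0.
Report 3 instead: project built, pays 3, utility 27 - 3 = 24.
Since 24 > 0, reporting 3 is strictly better here, so truthful reporting is not dominant.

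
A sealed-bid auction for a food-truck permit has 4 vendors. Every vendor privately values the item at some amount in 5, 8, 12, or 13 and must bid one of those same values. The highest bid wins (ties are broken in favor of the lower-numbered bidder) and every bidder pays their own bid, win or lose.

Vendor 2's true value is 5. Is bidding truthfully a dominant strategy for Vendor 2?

Consider the case where Vendor 1 bids 5, Vendor 3 bids 5 and Vendor 4 bids 5.
Truthful bid 5: loses but pays 5, utility -5.
Bid 8 instead: wins, pays 8, utility 5 - 8 = -3.
Since -3 > -5, bidding 8 is strictly better here, so truthful bidding is not dominant.

No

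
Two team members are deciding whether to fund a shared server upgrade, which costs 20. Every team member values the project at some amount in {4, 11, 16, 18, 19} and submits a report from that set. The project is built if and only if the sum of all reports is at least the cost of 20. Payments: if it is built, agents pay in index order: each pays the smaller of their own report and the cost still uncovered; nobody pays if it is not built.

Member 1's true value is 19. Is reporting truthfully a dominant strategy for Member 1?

Consider the case where Member 2 reports 4.
Truthful report 19: project built, pays 19, utility 19 - 19 = 0.
Report 16 instead: project built, pays 16, utility 19 - 16 = 3.
Since 3 > 0, reporting 16 is strictly better here, so truthful reporting is not dominant.

No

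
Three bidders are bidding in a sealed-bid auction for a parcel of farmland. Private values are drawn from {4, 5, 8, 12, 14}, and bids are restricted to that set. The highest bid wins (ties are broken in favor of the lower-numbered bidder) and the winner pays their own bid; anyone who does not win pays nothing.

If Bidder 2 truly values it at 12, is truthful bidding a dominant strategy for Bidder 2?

Consider the case where Bidder 1 bids 4 and Bidder 3 bids 4.
Truthful bid 12: wins, pays 12, utility 12 - 12 = 0.
Bid 5 instead: wins, pays 5, utility 12 - 5 = 7.
Since 7 > 0, bidding 5 is strictly better here, so truthful bidding is not dominant.

No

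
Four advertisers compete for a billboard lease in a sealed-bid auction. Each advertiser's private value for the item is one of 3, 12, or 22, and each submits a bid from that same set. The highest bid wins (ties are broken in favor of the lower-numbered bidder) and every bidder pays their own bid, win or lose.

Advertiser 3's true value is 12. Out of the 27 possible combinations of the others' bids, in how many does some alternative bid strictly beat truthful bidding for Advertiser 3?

Others bid (3, 3, 22): truth gives -12; bid 3 gives -3 > -12. Violating.
Others bid (3, 12, 3): truth gives -12; bid 3 gives -3 > -12. Violating.
Others bid (3, 12, 12): truth gives -12; bid 3 gives -3 > -12. Violating.
Others bid (3, 12, 22): truth gives -12; bid 3 gives -3 > -12. Violating.
Others bid (3, 3, 3): truth gives 0; no alternative beats it.
Others bid (3, 3, 12): truth gives 0; no alternative beats it.
(Checking all 27 profiles: 25 have a profitable deviation, 2 do not.)

25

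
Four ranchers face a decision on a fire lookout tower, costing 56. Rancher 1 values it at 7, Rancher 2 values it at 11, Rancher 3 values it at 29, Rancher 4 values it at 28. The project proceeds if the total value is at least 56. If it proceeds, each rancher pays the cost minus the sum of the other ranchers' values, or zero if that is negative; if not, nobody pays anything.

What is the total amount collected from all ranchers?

19

Total value 75 ≥ cost 56, so it is built.
Rancher 1: others sum to 68; max(0, 56 - 68) = 0.
Rancher 2: others sum to 64; max(0, 56 - 64) = 0.
Rancher 3: others sum to 46; max(0, 56 - 46) = 10.
Rancher 4: others sum to 47; max(0, 56 - 47) = 9.
Total collected = 0 + 0 + 10 + 9 = 19.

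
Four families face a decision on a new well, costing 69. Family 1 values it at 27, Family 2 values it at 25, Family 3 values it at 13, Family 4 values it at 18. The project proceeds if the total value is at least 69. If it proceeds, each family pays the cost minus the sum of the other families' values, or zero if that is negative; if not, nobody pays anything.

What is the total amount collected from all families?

28

Total value 83 ≥ cost 69, so it is built.
Family 1: others sum to 56; max(0, 69 - 56) = 13.
Family 2: others sum to 58; max(0, 69 - 58) = 11.
Family 3: others sum to 70; max(0, 69 - 70) = 0.
Family 4: others sum to 65; max(0, 69 - 65) = 4.
Total collected = 13 + 11 + 0 + 4 = 28.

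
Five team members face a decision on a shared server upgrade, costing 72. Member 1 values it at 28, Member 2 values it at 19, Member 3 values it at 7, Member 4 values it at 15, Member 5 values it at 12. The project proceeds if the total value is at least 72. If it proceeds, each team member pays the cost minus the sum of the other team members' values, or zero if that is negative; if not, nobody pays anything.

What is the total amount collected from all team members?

38

Total value 81 ≥ cost 72, so it is built.
Member 1: others sum to 53; max(0, 72 - 53) = 19.
Member 2: others sum to 62; max(0, 72 - 62) = 10.
Member 3: others sum to 74; max(0, 72 - 74) = 0.
Member 4: others sum to 66; max(0, 72 - 66) = 6.
Member 5: others sum to 69; max(0, 72 - 69) = 3.
Total collected = 19 + 10 + 0 + 6 + 3 = 38.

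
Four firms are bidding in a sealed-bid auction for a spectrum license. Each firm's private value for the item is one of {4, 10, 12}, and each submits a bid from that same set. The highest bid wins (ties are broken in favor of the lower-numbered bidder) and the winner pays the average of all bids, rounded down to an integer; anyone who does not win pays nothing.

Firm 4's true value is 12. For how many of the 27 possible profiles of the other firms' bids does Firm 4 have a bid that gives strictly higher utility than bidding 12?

Others bid (4, 4, 4): truth gives 6; bid 10 gives 7 > 6. Violating.
Others bid (4, 4, 10): truth gives 5; no alternative beats it.
Others bid (4, 4, 12): truth gives 0; no alternative beats it.
(Checking all 27 profiles: 1 has a profitable deviation, 26 do not.)

1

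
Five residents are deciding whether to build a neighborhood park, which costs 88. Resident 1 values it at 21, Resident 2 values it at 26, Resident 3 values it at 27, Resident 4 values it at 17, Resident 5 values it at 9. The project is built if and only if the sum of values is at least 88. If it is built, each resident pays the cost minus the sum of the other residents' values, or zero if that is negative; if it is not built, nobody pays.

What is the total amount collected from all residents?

Total value 100 ≥ cost 88, so it is built.
Resident 1: others sum to 79; max(0, 88 - 79) = 9.
Resident 2: others sum to 74; max(0, 88 - 74) = 14.
Resident 3: others sum to 73; max(0, 88 - 73) = 15.
Resident 4: others sum to 83; max(0, 88 - 83) = 5.
Resident 5: others sum to 91; max(0, 88 - 91) = 0.
Total collected = 9 + 14 + 15 + 5 + 0 = 43.

43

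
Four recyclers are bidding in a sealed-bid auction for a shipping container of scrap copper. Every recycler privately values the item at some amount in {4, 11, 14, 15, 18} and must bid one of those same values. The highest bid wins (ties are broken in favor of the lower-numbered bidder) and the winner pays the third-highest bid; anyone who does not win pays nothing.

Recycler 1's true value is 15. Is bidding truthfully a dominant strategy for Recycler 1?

No

Consider the case where Recycler 2 bids 4, Recycler 3 bids 4 and Recycler 4 bids 18.
Truthful bid 15: loses, pays 0, utility 0.
Bid 18 instead: wins, pays 4, utility 15 - 4 = 11.
Since 11 > 0, bidding 18 is strictly better here, so truthful bidding is not dominant.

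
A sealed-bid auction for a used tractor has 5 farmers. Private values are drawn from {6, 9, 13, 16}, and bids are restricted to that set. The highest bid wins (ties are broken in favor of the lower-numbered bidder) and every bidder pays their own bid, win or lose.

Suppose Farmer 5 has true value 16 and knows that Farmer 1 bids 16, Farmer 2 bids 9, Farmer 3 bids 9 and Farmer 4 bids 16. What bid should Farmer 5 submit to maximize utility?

6

Bid 6: loses but pays 6, utility -6.
Bid 9: loses but pays 9, utility -9.
Bid 13: loses but pays 13, utility -13.
Bid 16: loses but pays 16, utility -16.
The best choice is 6 with utility -6.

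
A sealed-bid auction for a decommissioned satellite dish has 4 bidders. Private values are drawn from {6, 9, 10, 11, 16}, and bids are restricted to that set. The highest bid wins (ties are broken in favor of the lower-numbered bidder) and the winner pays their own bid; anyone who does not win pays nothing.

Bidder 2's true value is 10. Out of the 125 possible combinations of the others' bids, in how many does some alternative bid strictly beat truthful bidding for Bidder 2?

4

Others bid (6, 6, 6): truth gives 0; bid 9 gives 1 > 0. Violating.
Others bid (6, 6, 9): truth gives 0; bid 9 gives 1 > 0. Violating.
Others bid (6, 9, 6): truth gives 0; bid 9 gives 1 > 0. Violating.
Others bid (6, 9, 9): truth gives 0; bid 9 gives 1 > 0. Violating.
Others bid (6, 6, 10): truth gives 0; no alternative beats it.
Others bid (6, 6, 11): truth gives 0; no alternative beats it.
(Checking all 125 profiles: 4 have a profitable deviation, 121 do not.)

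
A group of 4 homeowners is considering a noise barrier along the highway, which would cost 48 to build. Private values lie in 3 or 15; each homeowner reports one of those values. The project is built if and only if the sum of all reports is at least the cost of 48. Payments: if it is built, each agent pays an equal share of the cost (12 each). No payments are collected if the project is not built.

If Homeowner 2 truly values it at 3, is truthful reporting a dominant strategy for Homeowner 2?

Yes

Check each profile of the others' reports and compare truth against every alternative report.
Others report (3, 15, 15): truth gives 0, best alternative gives -9.
Others report (15, 3, 15): truth gives 0, best alternative gives -9.
Others report (15, 15, 3): truth gives 0, best alternative gives -9.
Others report (15, 15, 15): truth gives -9, best alternative gives -9.
Others report (3, 3, 3): truth gives 0, best alternative gives 0.
Others report (3, 3, 15): truth gives 0, best alternative gives 0.
(Remaining 2 profiles checked similarly; truth is weakly best in each.)
In every case the truthful report is at least as good as any alternative, so it is a dominant strategy.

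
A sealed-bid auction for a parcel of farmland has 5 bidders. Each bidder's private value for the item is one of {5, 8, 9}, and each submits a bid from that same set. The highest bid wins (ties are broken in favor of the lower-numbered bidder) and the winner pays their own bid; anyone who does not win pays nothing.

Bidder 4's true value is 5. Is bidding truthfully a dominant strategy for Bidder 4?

Check each profile of the others' bids and compare truth against every alternative bid.
Others bid (5, 5, 5, 5): truth gives 0, best alternative gives -3.
Others bid (5, 5, 5, 8): truth gives 0, best alternative gives -3.
Others bid (5, 5, 5, 9): truth gives 0, best alternative gives 0.
Others bid (5, 5, 8, 5): truth gives 0, best alternative gives 0.
Others bid (5, 5, 8, 8): truth gives 0, best alternative gives 0.
Others bid (5, 5, 8, 9): truth gives 0, best alternative gives 0.
(Remaining 75 profiles checked similarly; truth is weakly best in each.)
In every case the truthful bid is at least as good as any alternative, so it is a dominant strategy.

Yes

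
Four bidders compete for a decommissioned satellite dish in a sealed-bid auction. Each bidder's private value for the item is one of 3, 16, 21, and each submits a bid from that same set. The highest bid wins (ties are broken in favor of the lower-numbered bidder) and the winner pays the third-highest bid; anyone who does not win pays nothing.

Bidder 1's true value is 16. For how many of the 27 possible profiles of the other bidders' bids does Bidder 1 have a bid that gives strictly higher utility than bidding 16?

3

Others bid (3, 3, 21): truth gives 0; bid 21 gives 13 > 0. Violating.
Others bid (3, 21, 3): truth gives 0; bid 21 gives 13 > 0. Violating.
Others bid (21, 3, 3): truth gives 0; bid 21 gives 13 > 0. Violating.
Others bid (3, 3, 3): truth gives 13; no alternative beats it.
Others bid (3, 3, 16): truth gives 13; no alternative beats it.
(Checking all 27 profiles: 3 have a profitable deviation, 24 do not.)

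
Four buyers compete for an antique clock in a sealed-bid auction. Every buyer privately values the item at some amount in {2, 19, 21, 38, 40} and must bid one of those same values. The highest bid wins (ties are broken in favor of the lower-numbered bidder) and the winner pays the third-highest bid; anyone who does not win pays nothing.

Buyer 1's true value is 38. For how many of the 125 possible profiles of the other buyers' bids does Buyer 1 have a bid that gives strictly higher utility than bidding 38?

27

Others bid (2, 2, 40): truth gives 0; bid 40 gives 36 > 0. Violating.
Others bid (2, 19, 40): truth gives 0; bid 40 gives 19 > 0. Violating.
Others bid (2, 21, 40): truth gives 0; bid 40 gives 17 > 0. Violating.
Others bid (2, 40, 2): truth gives 0; bid 40 gives 36 > 0. Violating.
Others bid (2, 2, 2): truth gives 36; no alternative beats it.
Others bid (2, 2, 19): truth gives 36; no alternative beats it.
(Checking all 125 profiles: 27 have a profitable deviation, 98 do not.)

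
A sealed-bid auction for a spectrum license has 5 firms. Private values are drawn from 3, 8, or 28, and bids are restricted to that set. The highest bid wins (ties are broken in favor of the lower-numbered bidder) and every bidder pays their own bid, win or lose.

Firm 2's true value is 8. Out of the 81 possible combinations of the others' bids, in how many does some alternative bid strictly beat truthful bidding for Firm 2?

73

Others bid (3, 3, 3, 28): truth gives -8; bid 3 gives -3 > -8. Violating.
Others bid (3, 3, 8, 28): truth gives -8; bid 3 gives -3 > -8. Violating.
Others bid (3, 3, 28, 3): truth gives -8; bid 3 gives -3 > -8. Violating.
Others bid (3, 3, 28, 8): truth gives -8; bid 3 gives -3 > -8. Violating.
Others bid (3, 3, 3, 3): truth gives 0; no alternative beats it.
Others bid (3, 3, 3, 8): truth gives 0; no alternative beats it.
(Checking all 81 profiles: 73 have a profitable deviation, 8 do not.)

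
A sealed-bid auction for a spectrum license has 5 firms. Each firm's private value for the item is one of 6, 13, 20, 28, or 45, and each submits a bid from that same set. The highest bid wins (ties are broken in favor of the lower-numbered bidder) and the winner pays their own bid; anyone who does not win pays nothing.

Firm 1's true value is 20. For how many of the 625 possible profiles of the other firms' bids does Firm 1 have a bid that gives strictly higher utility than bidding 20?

Others bid (6, 6, 6, 6): truth gives 0; bid 6 gives 14 > 0. Violating.
Others bid (6, 6, 6, 13): truth gives 0; bid 13 gives 7 > 0. Violating.
Others bid (6, 6, 13, 6): truth gives 0; bid 13 gives 7 > 0. Violating.
Others bid (6, 6, 13, 13): truth gives 0; bid 13 gives 7 > 0. Violating.
Others bid (6, 6, 6, 20): truth gives 0; no alternative beats it.
Others bid (6, 6, 6, 28): truth gives 0; no alternative beats it.
(Checking all 625 profiles: 16 have a profitable deviation, 609 do not.)

16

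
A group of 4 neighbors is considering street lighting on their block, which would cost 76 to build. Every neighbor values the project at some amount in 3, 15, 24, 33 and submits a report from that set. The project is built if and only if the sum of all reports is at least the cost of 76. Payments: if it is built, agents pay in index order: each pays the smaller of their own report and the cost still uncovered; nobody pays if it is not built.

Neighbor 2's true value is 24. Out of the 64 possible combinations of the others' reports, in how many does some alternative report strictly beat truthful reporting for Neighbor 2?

Others report (3, 33, 33): truth gives 0; report 15 gives 9 > 0. Violating.
Others report (15, 15, 33): truth gives 0; report 15 gives 9 > 0. Violating.
Others report (15, 24, 24): truth gives 0; report 15 gives 9 > 0. Violating.
Others report (15, 24, 33): truth gives 0; report 15 gives 9 > 0. Violating.
Others report (3, 3, 3): truth gives 0; no alternative beats it.
Others report (3, 3, 15): truth gives 0; no alternative beats it.
(Checking all 64 profiles: 26 have a profitable deviation, 38 do not.)

26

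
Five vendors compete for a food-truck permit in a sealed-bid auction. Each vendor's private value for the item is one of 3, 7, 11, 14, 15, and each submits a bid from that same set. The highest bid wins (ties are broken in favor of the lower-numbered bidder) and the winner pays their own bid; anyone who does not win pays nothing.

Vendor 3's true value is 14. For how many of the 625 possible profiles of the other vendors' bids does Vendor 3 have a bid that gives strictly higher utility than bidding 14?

36

Others bid (3, 3, 3, 3): truth gives 0; bid 7 gives 7 > 0. Violating.
Others bid (3, 3, 3, 7): truth gives 0; bid 7 gives 7 > 0. Violating.
Others bid (3, 3, 3, 11): truth gives 0; bid 11 gives 3 > 0. Violating.
Others bid (3, 3, 7, 3): truth gives 0; bid 7 gives 7 > 0. Violating.
Others bid (3, 3, 3, 14): truth gives 0; no alternative beats it.
Others bid (3, 3, 3, 15): truth gives 0; no alternative beats it.
(Checking all 625 profiles: 36 have a profitable deviation, 589 do not.)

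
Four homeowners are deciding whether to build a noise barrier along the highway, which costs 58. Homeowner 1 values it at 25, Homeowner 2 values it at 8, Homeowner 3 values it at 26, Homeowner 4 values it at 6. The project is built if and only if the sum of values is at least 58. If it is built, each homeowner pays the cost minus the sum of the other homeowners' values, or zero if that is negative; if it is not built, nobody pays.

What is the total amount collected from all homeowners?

Total value 65 ≥ cost 58, so it is built.
Homeowner 1: others sum to 40; max(0, 58 - 40) = 18.
Homeowner 2: others sum to 57; max(0, 58 - 57) = 1.
Homeowner 3: others sum to 39; max(0, 58 - 39) = 19.
Homeowner 4: others sum to 59; max(0, 58 - 59) = 0.
Total collected = 18 + 1 + 19 + 0 = 38.

38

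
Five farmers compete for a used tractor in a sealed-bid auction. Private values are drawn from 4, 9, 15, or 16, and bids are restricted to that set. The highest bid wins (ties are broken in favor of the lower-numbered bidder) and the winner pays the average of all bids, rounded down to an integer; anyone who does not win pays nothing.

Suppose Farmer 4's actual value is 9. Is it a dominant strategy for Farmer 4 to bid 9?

Consider the case where Farmer 1 bids 4, Farmer 2 bids 4, Farmer 3 bids 4 and Farmer 5 bids 15.
Truthful bid 9: loses, pays 0, utility 0.
Bid 15 instead: wins, pays 8, utility 9 - 8 = 1.
Since 1 > 0, bidding 15 is strictly better here, so truthful bidding is not dominant.

No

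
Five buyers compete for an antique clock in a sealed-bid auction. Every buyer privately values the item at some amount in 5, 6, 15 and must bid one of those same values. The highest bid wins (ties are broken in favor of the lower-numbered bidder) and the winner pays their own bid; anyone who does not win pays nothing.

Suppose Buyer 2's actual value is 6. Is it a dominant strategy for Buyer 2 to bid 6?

Yes

Check each profile of the others' bids and compare truth against every alternative bid.
Others bid (5, 5, 5, 5): truth gives 0, best alternative gives 0.
Others bid (5, 5, 5, 6): truth gives 0, best alternative gives 0.
Others bid (5, 5, 5, 15): truth gives 0, best alternative gives 0.
Others bid (5, 5, 6, 5): truth gives 0, best alternative gives 0.
Others bid (5, 5, 6, 6): truth gives 0, best alternative gives 0.
Others bid (5, 5, 6, 15): truth gives 0, best alternative gives 0.
(Remaining 75 profiles checked similarly; truth is weakly best in each.)
In every case the truthful bid is at least as good as any alternative, so it is a dominant strategy.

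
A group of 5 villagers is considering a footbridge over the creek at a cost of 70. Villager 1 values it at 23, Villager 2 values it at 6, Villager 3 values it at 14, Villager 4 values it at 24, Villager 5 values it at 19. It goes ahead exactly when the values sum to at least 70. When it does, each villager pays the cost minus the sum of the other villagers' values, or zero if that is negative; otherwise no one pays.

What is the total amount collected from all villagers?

Total value 86 ≥ cost 70, so it is built.
Villager 1: others sum to 63; max(0, 70 - 63) = 7.
Villager 2: others sum to 80; max(0, 70 - 80) = 0.
Villager 3: others sum to 72; max(0, 70 - 72) = 0.
Villager 4: others sum to 62; max(0, 70 - 62) = 8.
Villager 5: others sum to 67; max(0, 70 - 67) = 3.
Total collected = 7 + 0 + 0 + 8 + 3 = 18.

18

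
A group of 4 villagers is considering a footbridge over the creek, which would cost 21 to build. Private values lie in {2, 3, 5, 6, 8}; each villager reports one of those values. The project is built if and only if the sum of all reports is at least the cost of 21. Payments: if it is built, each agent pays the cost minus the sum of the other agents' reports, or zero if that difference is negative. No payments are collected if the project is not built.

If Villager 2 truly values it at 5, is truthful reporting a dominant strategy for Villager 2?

Yes

Check each profile of the others' reports and compare truth against every alternative report.
Others report (5, 8, 8): truth gives 5, best alternative gives 5.
Others report (6, 8, 8): truth gives 5, best alternative gives 5.
Others report (8, 5, 8): truth gives 5, best alternative gives 5.
Others report (8, 6, 8): truth gives 5, best alternative gives 5.
Others report (8, 8, 5): truth gives 5, best alternative gives 5.
Others report (8, 8, 6): truth gives 5, best alternative gives 5.
(Remaining 119 profiles checked similarly; truth is weakly best in each.)
In every case the truthful report is at least as good as any alternative, so it is a dominant strategy.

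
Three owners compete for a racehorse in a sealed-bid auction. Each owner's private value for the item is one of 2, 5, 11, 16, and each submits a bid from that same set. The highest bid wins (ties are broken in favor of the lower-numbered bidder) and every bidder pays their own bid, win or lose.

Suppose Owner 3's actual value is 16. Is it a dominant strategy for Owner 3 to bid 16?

Consider the case where Owner 1 bids 2 and Owner 2 bids 2.
Truthful bid 16: wins, pays 16, utility 16 - 16 = 0.
Bid 5 instead: wins, pays 5, utility 16 - 5 = 11.
Since 11 > 0, bidding 5 is strictly better here, so truthful bidding is not dominant.

No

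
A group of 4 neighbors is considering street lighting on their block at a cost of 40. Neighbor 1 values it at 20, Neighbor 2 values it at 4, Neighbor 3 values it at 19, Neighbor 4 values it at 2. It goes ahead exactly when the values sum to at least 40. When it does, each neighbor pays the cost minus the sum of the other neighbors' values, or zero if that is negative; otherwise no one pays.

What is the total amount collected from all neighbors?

29

Total value 45 ≥ cost 40, so it is built.
Neighbor 1: others sum to 25; max(0, 40 - 25) = 15.
Neighbor 2: others sum to 41; max(0, 40 - 41) = 0.
Neighbor 3: others sum to 26; max(0, 40 - 26) = 14.
Neighbor 4: others sum to 43; max(0, 40 - 43) = 0.
Total collected = 15 + 0 + 14 + 0 = 29.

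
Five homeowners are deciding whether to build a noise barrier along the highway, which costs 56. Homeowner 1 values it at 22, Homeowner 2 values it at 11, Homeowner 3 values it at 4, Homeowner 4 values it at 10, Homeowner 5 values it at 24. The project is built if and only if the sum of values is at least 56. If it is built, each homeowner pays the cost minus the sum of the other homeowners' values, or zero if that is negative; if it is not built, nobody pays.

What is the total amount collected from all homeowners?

Total value 71 ≥ cost 56, so it is built.
Homeowner 1: others sum to 49; max(0, 56 - 49) = 7.
Homeowner 2: others sum to 60; max(0, 56 - 60) = 0.
Homeowner 3: others sum to 67; max(0, 56 - 67) = 0.
Homeowner 4: others sum to 61; max(0, 56 - 61) = 0.
Homeowner 5: others sum to 47; max(0, 56 - 47) = 9.
Total collected = 7 + 0 + 0 + 0 + 9 = 16.

16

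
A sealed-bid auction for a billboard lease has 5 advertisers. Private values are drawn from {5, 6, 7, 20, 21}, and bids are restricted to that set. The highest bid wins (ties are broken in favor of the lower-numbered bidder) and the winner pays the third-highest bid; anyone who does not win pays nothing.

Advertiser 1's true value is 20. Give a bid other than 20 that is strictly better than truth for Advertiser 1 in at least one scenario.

Suppose Advertiser 2 bids 5, Advertiser 3 bids 5, Advertiser 4 bids 5 and Advertiser 5 bids 21.
Bid 20: loses, pays 0, utility 0.
Bid 21: wins, pays 5, utility 20 - 5 = 15.
So bidding 21 beats truth here (15 > 0).

21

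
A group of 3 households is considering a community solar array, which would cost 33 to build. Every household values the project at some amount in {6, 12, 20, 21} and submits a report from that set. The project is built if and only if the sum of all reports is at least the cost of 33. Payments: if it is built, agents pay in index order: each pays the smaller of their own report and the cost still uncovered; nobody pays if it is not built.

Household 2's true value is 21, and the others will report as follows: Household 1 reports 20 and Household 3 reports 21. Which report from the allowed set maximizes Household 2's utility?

Report 6: project built, pays 6, utility 21 - 6 = 15.
Report 12: project built, pays 12, utility 21 - 12 = 9.
Report 20: project built, pays 13, utility 21 - 13 = 8.
Report 21: project built, pays 13, utility 21 - 13 = 8.
The best choice is 6 with utility 15.

6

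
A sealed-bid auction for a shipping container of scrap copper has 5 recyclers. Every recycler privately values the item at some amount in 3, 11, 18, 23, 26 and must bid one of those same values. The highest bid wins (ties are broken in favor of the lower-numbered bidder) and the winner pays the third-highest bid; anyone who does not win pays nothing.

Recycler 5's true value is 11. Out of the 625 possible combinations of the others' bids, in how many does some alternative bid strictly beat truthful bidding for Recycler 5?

Others bid (3, 3, 3, 11): truth gives 0; bid 18 gives 8 > 0. Violating.
Others bid (3, 3, 3, 18): truth gives 0; bid 23 gives 8 > 0. Violating.
Others bid (3, 3, 3, 23): truth gives 0; bid 26 gives 8 > 0. Violating.
Others bid (3, 3, 11, 3): truth gives 0; bid 18 gives 8 > 0. Violating.
Others bid (3, 3, 3, 3): truth gives 8; no alternative beats it.
Others bid (3, 3, 3, 26): truth gives 0; no alternative beats it.
(Checking all 625 profiles: 12 have a profitable deviation, 613 do not.)

12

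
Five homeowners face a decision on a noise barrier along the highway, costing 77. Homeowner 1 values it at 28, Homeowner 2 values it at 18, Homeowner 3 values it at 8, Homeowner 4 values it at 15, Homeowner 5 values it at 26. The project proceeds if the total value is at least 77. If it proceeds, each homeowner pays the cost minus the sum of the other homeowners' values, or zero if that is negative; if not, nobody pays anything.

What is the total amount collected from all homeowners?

18

Total value 95 ≥ cost 77, so it is built.
Homeowner 1: others sum to 67; max(0, 77 - 67) = 10.
Homeowner 2: others sum to 77; max(0, 77 - 77) = 0.
Homeowner 3: others sum to 87; max(0, 77 - 87) = 0.
Homeowner 4: others sum to 80; max(0, 77 - 80) = 0.
Homeowner 5: others sum to 69; max(0, 77 - 69) = 8.
Total collected = 10 + 0 + 0 + 0 + 8 = 18.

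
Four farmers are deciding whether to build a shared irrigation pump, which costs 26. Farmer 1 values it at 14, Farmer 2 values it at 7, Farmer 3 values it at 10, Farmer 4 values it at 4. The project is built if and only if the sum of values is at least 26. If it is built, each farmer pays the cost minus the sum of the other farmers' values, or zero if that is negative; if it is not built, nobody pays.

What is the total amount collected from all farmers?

Total value 35 ≥ cost 26, so it is built.
Farmer 1: others sum to 21; max(0, 26 - 21) = 5.
Farmer 2: others sum to 28; max(0, 26 - 28) = 0.
Farmer 3: others sum to 25; max(0, 26 - 25) = 1.
Farmer 4: others sum to 31; max(0, 26 - 31) = 0.
Total collected = 5 + 0 + 1 + 0 = 6.

6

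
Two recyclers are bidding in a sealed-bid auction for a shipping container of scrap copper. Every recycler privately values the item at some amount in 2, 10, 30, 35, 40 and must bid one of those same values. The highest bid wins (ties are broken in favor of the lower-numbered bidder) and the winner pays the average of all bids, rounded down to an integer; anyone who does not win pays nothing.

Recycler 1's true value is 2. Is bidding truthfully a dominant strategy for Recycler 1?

Yes

Check each profile of the others' bids and compare truth against every alternative bid.
Others bid (10): truth gives 0, best alternative gives -8.
Others bid (2): truth gives 0, best alternative gives -4.
Others bid (30): truth gives 0, best alternative gives 0.
Others bid (35): truth gives 0, best alternative gives 0.
Others bid (40): truth gives 0, best alternative gives 0.
In every case the truthful bid is at least as good as any alternative, so it is a dominant strategy.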